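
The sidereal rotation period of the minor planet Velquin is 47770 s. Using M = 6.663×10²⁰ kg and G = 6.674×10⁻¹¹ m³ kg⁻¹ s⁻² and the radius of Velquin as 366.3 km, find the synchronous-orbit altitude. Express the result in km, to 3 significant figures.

h_sync ≈ 1000 km

μ = GM = 6.674×10⁻¹¹ × 6.663×10²⁰ = 4.447×10¹⁰ m³/s².
A synchronous orbit has period T, so by Kepler's third law a = (μT²/4π²)^(1/3).
μT²/4π² = 4.447×10¹⁰ × (4.777×10⁴)² / 39.48 = 2.570×10¹⁸ m³.
a = 1.370×10⁶ m = 1369.8 km.
Altitude h = a − R = 1369.8 − 366.3 = 1003.5 km.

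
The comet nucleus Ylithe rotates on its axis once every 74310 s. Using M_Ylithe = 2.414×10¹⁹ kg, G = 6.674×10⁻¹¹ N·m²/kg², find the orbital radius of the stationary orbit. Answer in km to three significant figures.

r_sync ≈ 609 km

μ = GM = 6.674×10⁻¹¹ × 2.414×10¹⁹ = 1.611×10⁹ m³/s².
A synchronous orbit has period T, so by Kepler's third law a = (μT²/4π²)^(1/3).
μT²/4π² = 1.611×10⁹ × (7.431×10⁴)² / 39.48 = 2.254×10¹⁷ m³.
a = 6.085×10⁵ m = 608.54 km.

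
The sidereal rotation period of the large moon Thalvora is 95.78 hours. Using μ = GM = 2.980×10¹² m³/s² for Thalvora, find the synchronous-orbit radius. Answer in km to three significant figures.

r_sync ≈ 20800 km

T = 95.78 hours = 3.448×10⁵ s.
A synchronous orbit has period T, so by Kepler's third law a = (μT²/4π²)^(1/3).
μT²/4π² = 2.980×10¹² × (3.448×10⁵)² / 39.48 = 8.975×10²¹ m³.
a = 2.078×10⁷ m = 20781 km.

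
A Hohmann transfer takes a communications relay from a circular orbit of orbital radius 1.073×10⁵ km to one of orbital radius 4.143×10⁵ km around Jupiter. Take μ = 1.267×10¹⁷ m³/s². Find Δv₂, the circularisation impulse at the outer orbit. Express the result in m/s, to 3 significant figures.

Δv ≈ 6270 m/s

r₁ = 1.073×10⁵ km = 1.073×10⁸ m.
r₂ = 4.143×10⁵ km = 4.143×10⁸ m.
Transfer ellipse a_t = (r₁ + r₂)/2 = 2.608×10⁸ m.
At r₁: circular v_c1 = √(μ/r₁) = 34360 m/s; transfer-perijove v_p = √[μ(2/r₁ − 1/a_t)] = 43310 m/s.
At r₂: circular v_c2 = √(μ/r₂) = 17490 m/s; transfer-apojove v_a = √[μ(2/r₂ − 1/a_t)] = 11220 m/s.
Δv₂ = v_c2 − v_a = 6271 m/s.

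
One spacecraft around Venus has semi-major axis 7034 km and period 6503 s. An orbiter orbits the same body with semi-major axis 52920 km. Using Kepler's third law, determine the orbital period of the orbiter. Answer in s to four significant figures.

Kepler's third law: T² ∝ a³, so T₂ = T₁ (a₂/a₁)^(3/2).
a₂/a₁ = 7.523, (a₂/a₁)^(3/2) = 20.64.
T₂ = 6503 × 20.64 = 1.342×10⁵ s.

T₂ ≈ 1.342×10⁵ s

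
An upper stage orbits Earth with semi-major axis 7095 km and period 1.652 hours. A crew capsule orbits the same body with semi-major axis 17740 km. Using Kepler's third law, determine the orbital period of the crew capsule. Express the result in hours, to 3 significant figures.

Kepler's third law: T² ∝ a³, so T₂ = T₁ (a₂/a₁)^(3/2).
a₂/a₁ = 2.500, (a₂/a₁)^(3/2) = 3.954.
T₂ = 1.652 × 3.954 = 6.531 hours.

T₂ ≈ 6.53 hours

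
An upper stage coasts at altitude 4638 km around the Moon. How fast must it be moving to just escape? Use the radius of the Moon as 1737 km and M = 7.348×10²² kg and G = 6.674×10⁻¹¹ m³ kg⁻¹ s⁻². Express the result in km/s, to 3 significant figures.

μ = GM = 6.674×10⁻¹¹ × 7.348×10²² = 4.904×10¹² m³/s².
r = 1737 + 4638 = 6375.0 km = 6.3750×10⁶ m.
Escape speed v_esc = √(2μ/r) = √(2 × 4.904×10¹² / 6.375×10⁶) = √(1.539×10⁶) = 1240 m/s.
= 1.240 km/s.

v_esc ≈ 1.24 km/s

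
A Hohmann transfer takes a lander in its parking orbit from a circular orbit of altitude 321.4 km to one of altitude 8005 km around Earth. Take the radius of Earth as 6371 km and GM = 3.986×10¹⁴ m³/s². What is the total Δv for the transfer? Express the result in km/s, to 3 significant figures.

Δv_total ≈ 2.37 km/s

r₁ = 6371 + 321.4 = 6692.4 km = 6.6924×10⁶ m.
r₂ = 6371 + 8005 = 14376 km = 1.4376×10⁷ m.
Transfer ellipse a_t = (r₁ + r₂)/2 = 1.053×10⁷ m.
At r₁: circular v_c1 = √(μ/r₁) = 7718 m/s; transfer-perigee v_p = √[μ(2/r₁ − 1/a_t)] = 9016 m/s.
Δv₁ = v_p − v_c1 = 1298 m/s.
At r₂: circular v_c2 = √(μ/r₂) = 5266 m/s; transfer-apogee v_a = √[μ(2/r₂ − 1/a_t)] = 4197 m/s.
Δv₂ = v_c2 − v_a = 1069 m/s.
Total Δv = Δv₁ + Δv₂ = 2367 m/s = 2.367 km/s.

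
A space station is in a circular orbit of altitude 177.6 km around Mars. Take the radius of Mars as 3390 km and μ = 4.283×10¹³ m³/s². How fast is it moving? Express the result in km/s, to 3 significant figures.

v ≈ 3.46 km/s

r = 3390 + 177.6 = 3567.6 km = 3.5676×10⁶ m.
For a circular orbit v = √(μ/r) = √(4.283×10¹³ / 3.568×10⁶) = √(1.201×10⁷) = 3465 m/s.
That is 3.465 km/s.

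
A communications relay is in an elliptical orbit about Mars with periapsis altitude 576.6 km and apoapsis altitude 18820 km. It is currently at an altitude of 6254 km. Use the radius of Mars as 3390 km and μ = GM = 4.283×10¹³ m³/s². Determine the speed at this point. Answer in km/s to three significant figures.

v ≈ 2.37 km/s

r_p = 3390 + 576.6 = 3966.6 km = 3.9666×10⁶ m.
r_a = 3390 + 18820 = 22210 km = 2.2210×10⁷ m.
r = 3390 + 6254 = 9644.0 km = 9.644×10⁶ m.
Semi-major axis a = (r_p + r_a)/2 = 13088 km = 1.309×10⁷ m.
Vis-viva: v² = μ(2/r − 1/a) = 4.283×10¹³ × (2.074×10⁻⁷ − 7.640×10⁻⁸) = 5.610×10⁶ m²/s².
v = 2369 m/s = 2.369 km/s.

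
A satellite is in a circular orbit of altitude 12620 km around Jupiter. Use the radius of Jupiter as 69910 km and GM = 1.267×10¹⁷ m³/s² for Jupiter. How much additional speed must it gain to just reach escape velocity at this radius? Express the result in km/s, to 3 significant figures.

r = 69910 + 12620 = 82530 km = 8.2530×10⁷ m.
Circular speed v_c = √(μ/r) = 39180 m/s.
Escape speed v_esc = √(2μ/r) = √2 × v_c = 55410 m/s.
Δv = v_esc − v_c = 16230 m/s = 16.23 km/s.

Δv ≈ 16.2 km/s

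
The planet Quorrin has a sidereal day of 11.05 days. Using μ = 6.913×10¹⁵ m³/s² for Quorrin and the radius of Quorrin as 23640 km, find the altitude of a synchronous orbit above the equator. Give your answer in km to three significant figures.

h_sync ≈ 5.19×10⁵ km

T = 11.05 days = 9.547×10⁵ s.
A synchronous orbit has period T, so by Kepler's third law a = (μT²/4π²)^(1/3).
μT²/4π² = 6.913×10¹⁵ × (9.547×10⁵)² / 39.48 = 1.596×10²⁶ m³.
a = 5.424×10⁸ m = 5.4244×10⁵ km.
Altitude h = a − R = 5.4244×10⁵ − 23640 = 5.1880×10⁵ km.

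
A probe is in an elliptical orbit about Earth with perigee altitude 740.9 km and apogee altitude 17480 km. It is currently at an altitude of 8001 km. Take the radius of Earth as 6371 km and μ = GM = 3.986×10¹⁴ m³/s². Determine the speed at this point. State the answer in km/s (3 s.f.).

v ≈ 5.45 km/s

r_p = 6371 + 740.9 = 7111.9 km = 7.1119×10⁶ m.
r_a = 6371 + 17480 = 23851 km = 2.3851×10⁷ m.
r = 6371 + 8001 = 14372 km = 1.437×10⁷ m.
Semi-major axis a = (r_p + r_a)/2 = 15481 km = 1.548×10⁷ m.
Vis-viva: v² = μ(2/r − 1/a) = 3.986×10¹⁴ × (1.392×10⁻⁷ − 6.459×10⁻⁸) = 2.972×10⁷ m²/s².
v = 5452 m/s = 5.452 km/s.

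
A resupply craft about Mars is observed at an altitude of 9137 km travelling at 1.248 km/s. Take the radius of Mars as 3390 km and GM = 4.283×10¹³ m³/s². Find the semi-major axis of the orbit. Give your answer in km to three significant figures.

r = 3390 + 9137 = 12527 km = 1.253×10⁷ m.
Specific orbital energy ε = v²/2 − μ/r = (1248)²/2 − 4.283×10¹³/1.253×10⁷ = -2.640×10⁶ J/kg.
Since ε = −μ/(2a), a = −μ/(2ε) = 8.111×10⁶ m = 8110.9 km.

a ≈ 8110 km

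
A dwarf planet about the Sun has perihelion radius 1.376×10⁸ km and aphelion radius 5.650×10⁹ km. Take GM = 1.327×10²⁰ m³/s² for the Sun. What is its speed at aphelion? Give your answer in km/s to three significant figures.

Semi-major axis a = (r_p + r_a)/2 = 2.8938×10⁹ km = 2.894×10¹² m.
Vis-viva: v² = μ(2/r − 1/a) = 1.327×10²⁰ × (3.540×10⁻¹³ − 3.456×10⁻¹³) = 1.117×10⁶ m²/s².
v = 1057 m/s = 1.057 km/s.

v ≈ 1.06 km/s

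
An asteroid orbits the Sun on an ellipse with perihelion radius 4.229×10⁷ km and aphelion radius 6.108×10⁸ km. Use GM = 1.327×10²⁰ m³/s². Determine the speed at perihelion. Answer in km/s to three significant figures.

v ≈ 76.6 km/s

Semi-major axis a = (r_p + r_a)/2 = 3.2654×10⁸ km = 3.265×10¹¹ m.
Vis-viva: v² = μ(2/r − 1/a) = 1.327×10²⁰ × (4.729×10⁻¹¹ − 3.062×10⁻¹²) = 5.869×10⁹ m²/s².
v = 76610 m/s = 76.61 km/s.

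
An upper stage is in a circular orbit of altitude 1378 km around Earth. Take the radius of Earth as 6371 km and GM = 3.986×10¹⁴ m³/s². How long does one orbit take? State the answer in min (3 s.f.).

r = 6371 + 1378 = 7749.0 km = 7.7490×10⁶ m.
Kepler's third law: T = 2π√(r³/μ) = 2π√((7.749×10⁶)³ / 3.986×10¹⁴).
r³/μ = 1.167×10⁶ s², so T = 2π × 1.080×10³ = 6.789×10³ s.
Converting: 6.789×10³ s ÷ 60.00 = 113.1 min.

T ≈ 113 min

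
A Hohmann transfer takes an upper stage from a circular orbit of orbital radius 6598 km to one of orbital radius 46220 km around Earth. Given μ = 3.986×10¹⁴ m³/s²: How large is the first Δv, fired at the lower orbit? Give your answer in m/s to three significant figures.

r₁ = 6598 km = 6.598×10⁶ m.
r₂ = 46220 km = 4.622×10⁷ m.
Transfer ellipse a_t = (r₁ + r₂)/2 = 2.641×10⁷ m.
At r₁: circular v_c1 = √(μ/r₁) = 7773 m/s; transfer-perigee v_p = √[μ(2/r₁ − 1/a_t)] = 10280 m/s.
Δv₁ = v_p − v_c1 = 2510 m/s.

Δv ≈ 2510 m/s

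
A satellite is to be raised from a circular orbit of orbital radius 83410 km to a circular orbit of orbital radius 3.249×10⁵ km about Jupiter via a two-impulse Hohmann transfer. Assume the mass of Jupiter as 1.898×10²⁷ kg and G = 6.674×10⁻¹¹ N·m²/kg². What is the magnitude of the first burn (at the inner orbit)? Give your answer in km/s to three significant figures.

Δv ≈ 10.2 km/s

μ = GM = 6.674×10⁻¹¹ × 1.898×10²⁷ = 1.267×10¹⁷ m³/s².
r₁ = 83410 km = 8.341×10⁷ m.
r₂ = 3.249×10⁵ km = 3.249×10⁸ m.
Transfer ellipse a_t = (r₁ + r₂)/2 = 2.042×10⁸ m.
At r₁: circular v_c1 = √(μ/r₁) = 38970 m/s; transfer-perijove v_p = √[μ(2/r₁ − 1/a_t)] = 49160 m/s.
Δv₁ = v_p − v_c1 = 10190 m/s.
= 10.19 km/s.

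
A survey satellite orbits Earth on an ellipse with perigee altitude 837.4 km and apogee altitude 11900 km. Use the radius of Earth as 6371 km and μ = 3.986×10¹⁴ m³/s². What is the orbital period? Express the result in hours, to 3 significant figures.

T ≈ 3.98 hours

r_p = 6371 + 837.4 = 7208.4 km = 7.2084×10⁶ m.
r_a = 6371 + 11900 = 18271 km = 1.8271×10⁷ m.
Semi-major axis a = (r_p + r_a)/2 = (7208.4 + 18271)/2 = 12740 km = 1.274×10⁷ m.
By Kepler's third law T = 2π√(a³/μ) = 2π × 2.278×10³ = 1.431×10⁴ s.
= 3.975 hours.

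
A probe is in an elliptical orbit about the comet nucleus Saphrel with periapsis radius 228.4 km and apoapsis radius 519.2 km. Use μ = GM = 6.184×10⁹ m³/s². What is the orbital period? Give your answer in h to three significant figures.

T ≈ 5.07 h

Semi-major axis a = (r_p + r_a)/2 = (228.40 + 519.20)/2 = 373.80 km = 3.738×10⁵ m.
By Kepler's third law T = 2π√(a³/μ) = 2π × 2.906×10³ = 1.826×10⁴ s.
= 5.072 h.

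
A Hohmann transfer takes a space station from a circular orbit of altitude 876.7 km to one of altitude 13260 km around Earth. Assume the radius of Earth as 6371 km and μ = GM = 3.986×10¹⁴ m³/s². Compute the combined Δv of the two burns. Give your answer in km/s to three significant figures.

Δv_total ≈ 2.74 km/s

r₁ = 6371 + 876.7 = 7247.7 km = 7.2477×10⁶ m.
r₂ = 6371 + 13260 = 19631 km = 1.9631×10⁷ m.
Transfer ellipse a_t = (r₁ + r₂)/2 = 1.344×10⁷ m.
At r₁: circular v_c1 = √(μ/r₁) = 7416 m/s; transfer-perigee v_p = √[μ(2/r₁ − 1/a_t)] = 8963 m/s.
Δv₁ = v_p − v_c1 = 1547 m/s.
At r₂: circular v_c2 = √(μ/r₂) = 4506 m/s; transfer-apogee v_a = √[μ(2/r₂ − 1/a_t)] = 3309 m/s.
Δv₂ = v_c2 − v_a = 1197 m/s.
Total Δv = Δv₁ + Δv₂ = 2744 m/s = 2.744 km/s.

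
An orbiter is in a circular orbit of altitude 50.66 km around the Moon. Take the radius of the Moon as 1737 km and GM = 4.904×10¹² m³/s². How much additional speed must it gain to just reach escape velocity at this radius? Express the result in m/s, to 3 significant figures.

r = 1737 + 50.66 = 1787.7 km = 1.7877×10⁶ m.
Circular speed v_c = √(μ/r) = 1656 m/s.
Escape speed v_esc = √(2μ/r) = √2 × v_c = 2342 m/s.
Δv = v_esc − v_c = 686.1 m/s.

Δv ≈ 686 m/s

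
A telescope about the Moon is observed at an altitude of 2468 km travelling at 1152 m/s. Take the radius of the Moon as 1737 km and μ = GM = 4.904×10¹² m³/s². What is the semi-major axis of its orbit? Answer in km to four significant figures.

r = 1737 + 2468 = 4205.0 km = 4.205×10⁶ m.
Specific orbital energy ε = v²/2 − μ/r = (1152)²/2 − 4.904×10¹²/4.205×10⁶ = -5.027×10⁵ J/kg.
Since ε = −μ/(2a), a = −μ/(2ε) = 4.878×10⁶ m = 4877.9 km.

a ≈ 4878 km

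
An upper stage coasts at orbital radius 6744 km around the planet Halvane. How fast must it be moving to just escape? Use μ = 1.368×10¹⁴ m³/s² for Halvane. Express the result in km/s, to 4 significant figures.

r = 6744 km = 6.744×10⁶ m.
Escape speed v_esc = √(2μ/r) = √(2 × 1.368×10¹⁴ / 6.744×10⁶) = √(4.057×10⁷) = 6369 m/s.
= 6.369 km/s.

v_esc ≈ 6.369 km/s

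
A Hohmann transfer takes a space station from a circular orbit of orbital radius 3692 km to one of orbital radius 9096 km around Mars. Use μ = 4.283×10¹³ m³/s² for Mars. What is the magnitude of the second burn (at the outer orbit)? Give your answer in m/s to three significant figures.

Δv ≈ 521 m/s

r₁ = 3692 km = 3.692×10⁶ m.
r₂ = 9096 km = 9.096×10⁶ m.
Transfer ellipse a_t = (r₁ + r₂)/2 = 6.394×10⁶ m.
At r₁: circular v_c1 = √(μ/r₁) = 3406 m/s; transfer-periapsis v_p = √[μ(2/r₁ − 1/a_t)] = 4062 m/s.
At r₂: circular v_c2 = √(μ/r₂) = 2170 m/s; transfer-apoapsis v_a = √[μ(2/r₂ − 1/a_t)] = 1649 m/s.
Δv₂ = v_c2 − v_a = 521.0 m/s.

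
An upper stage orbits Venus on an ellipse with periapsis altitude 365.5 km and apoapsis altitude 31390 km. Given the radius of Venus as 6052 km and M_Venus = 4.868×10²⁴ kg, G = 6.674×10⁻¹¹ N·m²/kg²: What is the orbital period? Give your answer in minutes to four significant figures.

T ≈ 596.6 minutes

μ = GM = 6.674×10⁻¹¹ × 4.868×10²⁴ = 3.249×10¹⁴ m³/s².
r_p = 6052 + 365.5 = 6417.5 km = 6.4175×10⁶ m.
r_a = 6052 + 31390 = 37442 km = 3.7442×10⁷ m.
Semi-major axis a = (r_p + r_a)/2 = (6417.5 + 37442)/2 = 21930 km = 2.193×10⁷ m.
By Kepler's third law T = 2π√(a³/μ) = 2π × 5.697×10³ = 3.580×10⁴ s.
= 596.6 minutes.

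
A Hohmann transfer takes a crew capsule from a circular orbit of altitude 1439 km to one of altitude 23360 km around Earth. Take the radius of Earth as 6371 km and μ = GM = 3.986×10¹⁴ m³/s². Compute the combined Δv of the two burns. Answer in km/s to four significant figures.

r₁ = 6371 + 1439 = 7810.0 km = 7.8100×10⁶ m.
r₂ = 6371 + 23360 = 29731 km = 2.9731×10⁷ m.
Transfer ellipse a_t = (r₁ + r₂)/2 = 1.877×10⁷ m.
At r₁: circular v_c1 = √(μ/r₁) = 7144 m/s; transfer-perigee v_p = √[μ(2/r₁ − 1/a_t)] = 8991 m/s.
Δv₁ = v_p − v_c1 = 1847 m/s.
At r₂: circular v_c2 = √(μ/r₂) = 3662 m/s; transfer-apogee v_a = √[μ(2/r₂ − 1/a_t)] = 2362 m/s.
Δv₂ = v_c2 − v_a = 1300 m/s.
Total Δv = Δv₁ + Δv₂ = 3147 m/s = 3.147 km/s.

Δv_total ≈ 3.147 km/s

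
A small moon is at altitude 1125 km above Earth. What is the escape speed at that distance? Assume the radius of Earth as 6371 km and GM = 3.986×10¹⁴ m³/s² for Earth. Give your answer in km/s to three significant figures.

v_esc ≈ 10.3 km/s

r = 6371 + 1125 = 7496.0 km = 7.4960×10⁶ m.
Escape speed v_esc = √(2μ/r) = √(2 × 3.986×10¹⁴ / 7.496×10⁶) = √(1.064×10⁸) = 10310 m/s.
= 10.31 km/s.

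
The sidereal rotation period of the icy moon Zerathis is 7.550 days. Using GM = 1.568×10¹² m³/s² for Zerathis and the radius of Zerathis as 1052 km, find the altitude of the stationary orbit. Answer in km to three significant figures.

h_sync ≈ 24600 km

T = 7.550 days = 6.523×10⁵ s.
A synchronous orbit has period T, so by Kepler's third law a = (μT²/4π²)^(1/3).
μT²/4π² = 1.568×10¹² × (6.523×10⁵)² / 39.48 = 1.690×10²² m³.
a = 2.566×10⁷ m = 25663 km.
Altitude h = a − R = 25663 − 1052 = 24611 km.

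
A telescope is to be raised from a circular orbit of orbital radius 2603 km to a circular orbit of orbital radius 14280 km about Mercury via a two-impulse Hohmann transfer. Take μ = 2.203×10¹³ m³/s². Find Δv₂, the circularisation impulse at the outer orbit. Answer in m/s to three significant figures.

Δv ≈ 552 m/s

r₁ = 2603 km = 2.603×10⁶ m.
r₂ = 14280 km = 1.428×10⁷ m.
Transfer ellipse a_t = (r₁ + r₂)/2 = 8.442×10⁶ m.
At r₁: circular v_c1 = √(μ/r₁) = 2909 m/s; transfer-periherm v_p = √[μ(2/r₁ − 1/a_t)] = 3784 m/s.
At r₂: circular v_c2 = √(μ/r₂) = 1242 m/s; transfer-apoherm v_a = √[μ(2/r₂ − 1/a_t)] = 689.7 m/s.
Δv₂ = v_c2 − v_a = 552.3 m/s.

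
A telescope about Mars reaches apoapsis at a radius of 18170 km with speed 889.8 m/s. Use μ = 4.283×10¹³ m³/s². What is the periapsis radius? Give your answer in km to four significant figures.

r_a = 1.817×10⁷ m.
Specific energy ε = v²/2 − μ/r = -1.961×10⁶ J/kg, so a = −μ/(2ε) = 1.092×10⁷ m.
The apsides satisfy r_p + r_a = 2a, so the periapsis radius is 2a − r_a = 3.667×10⁶ m = 3667.4 km.

periapsis radius ≈ 3667 km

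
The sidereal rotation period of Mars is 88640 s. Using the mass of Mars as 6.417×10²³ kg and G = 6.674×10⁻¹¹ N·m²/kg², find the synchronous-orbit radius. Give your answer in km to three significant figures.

μ = GM = 6.674×10⁻¹¹ × 6.417×10²³ = 4.283×10¹³ m³/s².
A synchronous orbit has period T, so by Kepler's third law a = (μT²/4π²)^(1/3).
μT²/4π² = 4.283×10¹³ × (8.864×10⁴)² / 39.48 = 8.524×10²¹ m³.
a = 2.043×10⁷ m = 20427 km.

r_sync ≈ 20400 km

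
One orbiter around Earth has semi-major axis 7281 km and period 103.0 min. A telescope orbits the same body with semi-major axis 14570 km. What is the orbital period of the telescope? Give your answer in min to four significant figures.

T₂ ≈ 291.6 min

Kepler's third law: T² ∝ a³, so T₂ = T₁ (a₂/a₁)^(3/2).
a₂/a₁ = 2.001, (a₂/a₁)^(3/2) = 2.831.
T₂ = 103.0 × 2.831 = 291.6 min.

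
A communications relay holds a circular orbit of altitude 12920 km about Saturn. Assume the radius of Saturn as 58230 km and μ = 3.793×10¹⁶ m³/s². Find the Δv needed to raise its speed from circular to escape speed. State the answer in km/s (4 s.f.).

r = 58230 + 12920 = 71150 km = 7.1150×10⁷ m.
Circular speed v_c = √(μ/r) = 23090 m/s.
Escape speed v_esc = √(2μ/r) = √2 × v_c = 32650 m/s.
Δv = v_esc − v_c = 9564 m/s = 9.564 km/s.

Δv ≈ 9.564 km/s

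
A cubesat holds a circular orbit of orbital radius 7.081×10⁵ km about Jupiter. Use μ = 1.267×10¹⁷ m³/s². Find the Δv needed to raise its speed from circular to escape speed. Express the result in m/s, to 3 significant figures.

Δv ≈ 5540 m/s

r = 7.081×10⁵ km = 7.081×10⁸ m.
Circular speed v_c = √(μ/r) = 13380 m/s.
Escape speed v_esc = √(2μ/r) = √2 × v_c = 18920 m/s.
Δv = v_esc − v_c = 5541 m/s.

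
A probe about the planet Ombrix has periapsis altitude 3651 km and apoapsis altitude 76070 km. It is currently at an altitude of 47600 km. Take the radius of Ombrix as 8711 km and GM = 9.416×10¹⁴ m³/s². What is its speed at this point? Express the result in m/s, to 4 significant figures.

r_p = 8711 + 3651 = 12362 km = 1.2362×10⁷ m.
r_a = 8711 + 76070 = 84781 km = 8.4781×10⁷ m.
r = 8711 + 47600 = 56311 km = 5.631×10⁷ m.
Semi-major axis a = (r_p + r_a)/2 = 48572 km = 4.857×10⁷ m.
Vis-viva: v² = μ(2/r − 1/a) = 9.416×10¹⁴ × (3.552×10⁻⁸ − 2.059×10⁻⁸) = 1.406×10⁷ m²/s².
v = 3749 m/s.

v ≈ 3749 m/s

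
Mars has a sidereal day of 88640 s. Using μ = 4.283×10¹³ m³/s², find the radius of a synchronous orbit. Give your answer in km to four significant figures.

A synchronous orbit has period T, so by Kepler's third law a = (μT²/4π²)^(1/3).
μT²/4π² = 4.283×10¹³ × (8.864×10⁴)² / 39.48 = 8.524×10²¹ m³.
a = 2.043×10⁷ m = 20428 km.

r_sync ≈ 20430 km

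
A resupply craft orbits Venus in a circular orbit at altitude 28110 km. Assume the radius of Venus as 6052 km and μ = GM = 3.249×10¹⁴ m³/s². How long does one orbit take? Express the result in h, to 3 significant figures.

T ≈ 19.3 h

r = 6052 + 28110 = 34162 km = 3.4162×10⁷ m.
Kepler's third law: T = 2π√(r³/μ) = 2π√((3.416×10⁷)³ / 3.249×10¹⁴).
r³/μ = 1.227×10⁸ s², so T = 2π × 1.108×10⁴ = 6.960×10⁴ s.
Converting: 6.960×10⁴ s ÷ 3600 = 19.33 h.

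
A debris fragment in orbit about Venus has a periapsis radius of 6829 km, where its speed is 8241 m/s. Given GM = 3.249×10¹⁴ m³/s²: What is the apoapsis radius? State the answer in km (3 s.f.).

apoapsis radius ≈ 17000 km

r_p = 6.829×10⁶ m.
Specific energy ε = v²/2 − μ/r = -1.362×10⁷ J/kg, so a = −μ/(2ε) = 1.193×10⁷ m.
The apsides satisfy r_p + r_a = 2a, so the apoapsis radius is 2a − r_p = 1.703×10⁷ m = 17027 km.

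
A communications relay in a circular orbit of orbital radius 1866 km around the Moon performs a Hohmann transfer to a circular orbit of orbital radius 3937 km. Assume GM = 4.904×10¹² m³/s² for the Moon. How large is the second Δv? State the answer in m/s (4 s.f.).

Δv ≈ 221.0 m/s

r₁ = 1866 km = 1.866×10⁶ m.
r₂ = 3937 km = 3.937×10⁶ m.
Transfer ellipse a_t = (r₁ + r₂)/2 = 2.902×10⁶ m.
At r₁: circular v_c1 = √(μ/r₁) = 1621 m/s; transfer-perilune v_p = √[μ(2/r₁ − 1/a_t)] = 1888 m/s.
At r₂: circular v_c2 = √(μ/r₂) = 1116 m/s; transfer-apolune v_a = √[μ(2/r₂ − 1/a_t)] = 895.0 m/s.
Δv₂ = v_c2 − v_a = 221.0 m/s.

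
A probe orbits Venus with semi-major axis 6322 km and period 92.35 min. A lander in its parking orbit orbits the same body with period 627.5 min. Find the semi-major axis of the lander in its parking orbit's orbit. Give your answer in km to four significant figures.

a₂ ≈ 22680 km

Kepler's third law: a³ ∝ T², so a₂ = a₁ (T₂/T₁)^(2/3).
T₂/T₁ = 6.795, (T₂/T₁)^(2/3) = 3.587.
a₂ = 6322 × 3.587 = 22680 km.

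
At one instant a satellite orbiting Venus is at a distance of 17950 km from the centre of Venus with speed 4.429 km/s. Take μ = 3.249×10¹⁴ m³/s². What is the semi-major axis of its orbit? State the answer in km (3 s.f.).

r = 1.795×10⁷ m.
Vis-viva rearranged: 1/a = 2/r − v²/μ = 1.114×10⁻⁷ − 6.038×10⁻⁸ = 5.104×10⁻⁸ m⁻¹.
a = 1.959×10⁷ m = 19591 km.

a ≈ 19600 km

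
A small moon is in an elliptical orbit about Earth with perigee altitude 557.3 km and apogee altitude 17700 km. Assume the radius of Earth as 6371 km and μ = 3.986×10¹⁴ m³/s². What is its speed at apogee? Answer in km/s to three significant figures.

r_p = 6371 + 557.3 = 6928.3 km = 6.9283×10⁶ m.
r_a = 6371 + 17700 = 24071 km = 2.4071×10⁷ m.
Semi-major axis a = (r_p + r_a)/2 = 15500 km = 1.550×10⁷ m.
Vis-viva: v² = μ(2/r − 1/a) = 3.986×10¹⁴ × (8.309×10⁻⁸ − 6.452×10⁻⁸) = 7.402×10⁶ m²/s².
v = 2721 m/s = 2.721 km/s.

v ≈ 2.72 km/s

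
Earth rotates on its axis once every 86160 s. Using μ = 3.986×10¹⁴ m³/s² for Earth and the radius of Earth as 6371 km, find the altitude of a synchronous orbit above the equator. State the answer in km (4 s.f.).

h_sync ≈ 35790 km

A synchronous orbit has period T, so by Kepler's third law a = (μT²/4π²)^(1/3).
μT²/4π² = 3.986×10¹⁴ × (8.616×10⁴)² / 39.48 = 7.495×10²² m³.
a = 4.216×10⁷ m = 42163 km.
Altitude h = a − R = 42163 − 6371 = 35792 km.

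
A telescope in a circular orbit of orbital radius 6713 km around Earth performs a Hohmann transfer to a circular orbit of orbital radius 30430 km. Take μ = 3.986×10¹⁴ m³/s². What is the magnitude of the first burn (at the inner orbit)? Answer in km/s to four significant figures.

Δv ≈ 2.158 km/s

r₁ = 6713 km = 6.713×10⁶ m.
r₂ = 30430 km = 3.043×10⁷ m.
Transfer ellipse a_t = (r₁ + r₂)/2 = 1.857×10⁷ m.
At r₁: circular v_c1 = √(μ/r₁) = 7706 m/s; transfer-perigee v_p = √[μ(2/r₁ − 1/a_t)] = 9864 m/s.
Δv₁ = v_p − v_c1 = 2158 m/s.
= 2.158 km/s.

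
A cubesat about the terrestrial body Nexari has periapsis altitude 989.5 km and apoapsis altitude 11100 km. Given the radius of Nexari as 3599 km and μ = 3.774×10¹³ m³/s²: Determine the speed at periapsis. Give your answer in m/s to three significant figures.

v ≈ 3540 m/s

r_p = 3599 + 989.5 = 4588.5 km = 4.5885×10⁶ m.
r_a = 3599 + 11100 = 14699 km = 1.4699×10⁷ m.
Semi-major axis a = (r_p + r_a)/2 = 9643.8 km = 9.644×10⁶ m.
Vis-viva: v² = μ(2/r − 1/a) = 3.774×10¹³ × (4.359×10⁻⁷ − 1.037×10⁻⁷) = 1.254×10⁷ m²/s².
v = 3541 m/s.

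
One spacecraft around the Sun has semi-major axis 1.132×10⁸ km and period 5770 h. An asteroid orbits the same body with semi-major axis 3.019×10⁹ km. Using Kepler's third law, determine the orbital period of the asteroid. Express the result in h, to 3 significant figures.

T₂ ≈ 7.95×10⁵ h

Kepler's third law: T² ∝ a³, so T₂ = T₁ (a₂/a₁)^(3/2).
a₂/a₁ = 26.67, (a₂/a₁)^(3/2) = 137.7.
T₂ = 5770 × 137.7 = 7.947×10⁵ h.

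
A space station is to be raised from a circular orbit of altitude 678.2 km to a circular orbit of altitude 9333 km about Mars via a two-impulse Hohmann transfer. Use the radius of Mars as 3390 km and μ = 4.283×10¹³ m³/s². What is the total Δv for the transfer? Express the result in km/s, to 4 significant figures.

r₁ = 3390 + 678.2 = 4068.2 km = 4.0682×10⁶ m.
r₂ = 3390 + 9333 = 12723 km = 1.2723×10⁷ m.
Transfer ellipse a_t = (r₁ + r₂)/2 = 8.396×10⁶ m.
At r₁: circular v_c1 = √(μ/r₁) = 3245 m/s; transfer-periapsis v_p = √[μ(2/r₁ − 1/a_t)] = 3994 m/s.
Δv₁ = v_p − v_c1 = 749.6 m/s.
At r₂: circular v_c2 = √(μ/r₂) = 1835 m/s; transfer-apoapsis v_a = √[μ(2/r₂ − 1/a_t)] = 1277 m/s.
Δv₂ = v_c2 − v_a = 557.6 m/s.
Total Δv = Δv₁ + Δv₂ = 1307 m/s = 1.307 km/s.

Δv_total ≈ 1.307 km/s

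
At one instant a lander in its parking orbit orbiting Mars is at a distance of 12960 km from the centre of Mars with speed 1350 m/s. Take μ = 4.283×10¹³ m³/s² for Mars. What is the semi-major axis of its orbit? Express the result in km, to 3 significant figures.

a ≈ 8950 km

r = 1.296×10⁷ m.
Vis-viva rearranged: 1/a = 2/r − v²/μ = 1.543×10⁻⁷ − 4.255×10⁻⁸ = 1.118×10⁻⁷ m⁻¹.
a = 8.947×10⁶ m = 8947.0 km.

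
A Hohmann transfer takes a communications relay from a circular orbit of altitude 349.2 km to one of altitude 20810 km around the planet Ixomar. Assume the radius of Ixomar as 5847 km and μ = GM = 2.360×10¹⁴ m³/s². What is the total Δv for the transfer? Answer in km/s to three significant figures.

Δv_total ≈ 2.84 km/s

r₁ = 5847 + 349.2 = 6196.2 km = 6.1962×10⁶ m.
r₂ = 5847 + 20810 = 26657 km = 2.6657×10⁷ m.
Transfer ellipse a_t = (r₁ + r₂)/2 = 1.643×10⁷ m.
At r₁: circular v_c1 = √(μ/r₁) = 6172 m/s; transfer-periapsis v_p = √[μ(2/r₁ − 1/a_t)] = 7862 m/s.
Δv₁ = v_p − v_c1 = 1690 m/s.
At r₂: circular v_c2 = √(μ/r₂) = 2975 m/s; transfer-apoapsis v_a = √[μ(2/r₂ − 1/a_t)] = 1827 m/s.
Δv₂ = v_c2 − v_a = 1148 m/s.
Total Δv = Δv₁ + Δv₂ = 2838 m/s = 2.838 km/s.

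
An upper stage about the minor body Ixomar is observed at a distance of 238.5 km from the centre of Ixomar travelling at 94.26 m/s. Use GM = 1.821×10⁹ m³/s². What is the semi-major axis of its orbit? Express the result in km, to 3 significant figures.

a ≈ 285 km

r = 2.385×10⁵ m.
Vis-viva rearranged: 1/a = 2/r − v²/μ = 8.386×10⁻⁶ − 4.879×10⁻⁶ = 3.507×10⁻⁶ m⁻¹.
a = 2.852×10⁵ m = 285.18 km.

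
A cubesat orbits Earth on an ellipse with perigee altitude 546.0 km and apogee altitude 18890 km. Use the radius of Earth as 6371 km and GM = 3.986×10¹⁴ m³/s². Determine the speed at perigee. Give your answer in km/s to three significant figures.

r_p = 6371 + 546.0 = 6917.0 km = 6.9170×10⁶ m.
r_a = 6371 + 18890 = 25261 km = 2.5261×10⁷ m.
Semi-major axis a = (r_p + r_a)/2 = 16089 km = 1.609×10⁷ m.
Vis-viva: v² = μ(2/r − 1/a) = 3.986×10¹⁴ × (2.891×10⁻⁷ − 6.215×10⁻⁸) = 9.048×10⁷ m²/s².
v = 9512 m/s = 9.512 km/s.

v ≈ 9.51 km/s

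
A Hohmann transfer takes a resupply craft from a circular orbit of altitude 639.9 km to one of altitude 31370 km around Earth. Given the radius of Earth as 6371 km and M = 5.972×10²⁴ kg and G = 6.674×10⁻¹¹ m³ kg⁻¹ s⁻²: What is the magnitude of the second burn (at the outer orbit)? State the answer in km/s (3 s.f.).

μ = GM = 6.674×10⁻¹¹ × 5.972×10²⁴ = 3.986×10¹⁴ m³/s².
r₁ = 6371 + 639.9 = 7010.9 km = 7.0109×10⁶ m.
r₂ = 6371 + 31370 = 37741 km = 3.7741×10⁷ m.
Transfer ellipse a_t = (r₁ + r₂)/2 = 2.238×10⁷ m.
At r₁: circular v_c1 = √(μ/r₁) = 7540 m/s; transfer-perigee v_p = √[μ(2/r₁ − 1/a_t)] = 9792 m/s.
At r₂: circular v_c2 = √(μ/r₂) = 3250 m/s; transfer-apogee v_a = √[μ(2/r₂ − 1/a_t)] = 1819 m/s.
Δv₂ = v_c2 − v_a = 1431 m/s.
= 1.431 km/s.

Δv ≈ 1.43 km/s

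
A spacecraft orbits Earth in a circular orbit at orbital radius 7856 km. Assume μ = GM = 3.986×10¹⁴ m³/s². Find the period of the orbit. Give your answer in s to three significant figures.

r = 7856 km = 7.856×10⁶ m.
Kepler's third law: T = 2π√(r³/μ) = 2π√((7.856×10⁶)³ / 3.986×10¹⁴).
r³/μ = 1.216×10⁶ s², so T = 2π × 1.103×10³ = 6.930×10³ s.

T ≈ 6930 s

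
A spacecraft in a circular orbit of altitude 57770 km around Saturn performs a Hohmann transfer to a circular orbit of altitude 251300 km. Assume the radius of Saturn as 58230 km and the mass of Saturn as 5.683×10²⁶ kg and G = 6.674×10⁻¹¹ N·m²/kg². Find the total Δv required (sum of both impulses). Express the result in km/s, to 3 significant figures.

Δv_total ≈ 6.62 km/s

μ = GM = 6.674×10⁻¹¹ × 5.683×10²⁶ = 3.793×10¹⁶ m³/s².
r₁ = 58230 + 57770 = 116000 km = 1.1600×10⁸ m.
r₂ = 58230 + 251300 = 309530 km = 3.0953×10⁸ m.
Transfer ellipse a_t = (r₁ + r₂)/2 = 2.128×10⁸ m.
At r₁: circular v_c1 = √(μ/r₁) = 18080 m/s; transfer-perikrone v_p = √[μ(2/r₁ − 1/a_t)] = 21810 m/s.
Δv₁ = v_p − v_c1 = 3728 m/s.
At r₂: circular v_c2 = √(μ/r₂) = 11070 m/s; transfer-apokrone v_a = √[μ(2/r₂ − 1/a_t)] = 8174 m/s.
Δv₂ = v_c2 − v_a = 2896 m/s.
Total Δv = Δv₁ + Δv₂ = 6624 m/s = 6.624 km/s.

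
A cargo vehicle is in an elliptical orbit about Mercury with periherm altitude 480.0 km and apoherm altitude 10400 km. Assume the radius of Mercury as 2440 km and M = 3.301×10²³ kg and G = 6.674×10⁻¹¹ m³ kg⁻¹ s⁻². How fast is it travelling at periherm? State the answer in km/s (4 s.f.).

μ = GM = 6.674×10⁻¹¹ × 3.301×10²³ = 2.203×10¹³ m³/s².
r_p = 2440 + 480.0 = 2920.0 km = 2.9200×10⁶ m.
r_a = 2440 + 10400 = 12840 km = 1.2840×10⁷ m.
Semi-major axis a = (r_p + r_a)/2 = 7880.0 km = 7.880×10⁶ m.
Vis-viva: v² = μ(2/r − 1/a) = 2.203×10¹³ × (6.849×10⁻⁷ − 1.269×10⁻⁷) = 1.229×10⁷ m²/s².
v = 3506 m/s = 3.506 km/s.

v ≈ 3.506 km/s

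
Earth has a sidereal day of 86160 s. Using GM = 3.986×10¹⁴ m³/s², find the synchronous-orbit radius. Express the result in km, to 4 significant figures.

A synchronous orbit has period T, so by Kepler's third law a = (μT²/4π²)^(1/3).
μT²/4π² = 3.986×10¹⁴ × (8.616×10⁴)² / 39.48 = 7.495×10²² m³.
a = 4.216×10⁷ m = 42163 km.

r_sync ≈ 42160 km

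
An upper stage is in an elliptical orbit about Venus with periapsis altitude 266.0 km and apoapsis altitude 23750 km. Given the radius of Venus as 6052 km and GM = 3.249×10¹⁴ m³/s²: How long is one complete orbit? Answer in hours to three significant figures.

T ≈ 7.43 hours

r_p = 6052 + 266.0 = 6318.0 km = 6.3180×10⁶ m.
r_a = 6052 + 23750 = 29802 km = 2.9802×10⁷ m.
Semi-major axis a = (r_p + r_a)/2 = (6318.0 + 29802)/2 = 18060 km = 1.806×10⁷ m.
By Kepler's third law T = 2π√(a³/μ) = 2π × 4.258×10³ = 2.675×10⁴ s.
= 7.432 hours.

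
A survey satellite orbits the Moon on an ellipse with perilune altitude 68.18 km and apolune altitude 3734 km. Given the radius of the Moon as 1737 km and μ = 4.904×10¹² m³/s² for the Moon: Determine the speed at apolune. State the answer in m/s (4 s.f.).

v ≈ 666.9 m/s

r_p = 1737 + 68.18 = 1805.2 km = 1.8052×10⁶ m.
r_a = 1737 + 3734 = 5471.0 km = 5.4710×10⁶ m.
Semi-major axis a = (r_p + r_a)/2 = 3638.1 km = 3.638×10⁶ m.
Vis-viva: v² = μ(2/r − 1/a) = 4.904×10¹² × (3.656×10⁻⁷ − 2.749×10⁻⁷) = 4.448×10⁵ m²/s².
v = 666.9 m/s.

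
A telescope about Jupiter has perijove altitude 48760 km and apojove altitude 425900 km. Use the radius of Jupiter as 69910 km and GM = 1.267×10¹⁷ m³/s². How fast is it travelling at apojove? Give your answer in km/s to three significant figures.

v ≈ 9.93 km/s

r_p = 69910 + 48760 = 118670 km = 1.1867×10⁸ m.
r_a = 69910 + 425900 = 495810 km = 4.9581×10⁸ m.
Semi-major axis a = (r_p + r_a)/2 = 3.0724×10⁵ km = 3.072×10⁸ m.
Vis-viva: v² = μ(2/r − 1/a) = 1.267×10¹⁷ × (4.034×10⁻⁹ − 3.255×10⁻⁹) = 9.870×10⁷ m²/s².
v = 9935 m/s = 9.935 km/s.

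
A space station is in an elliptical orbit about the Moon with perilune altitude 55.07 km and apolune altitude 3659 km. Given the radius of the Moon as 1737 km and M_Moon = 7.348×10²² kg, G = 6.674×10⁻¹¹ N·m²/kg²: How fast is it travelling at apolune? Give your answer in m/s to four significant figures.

μ = GM = 6.674×10⁻¹¹ × 7.348×10²² = 4.904×10¹² m³/s².
r_p = 1737 + 55.07 = 1792.1 km = 1.7921×10⁶ m.
r_a = 1737 + 3659 = 5396.0 km = 5.3960×10⁶ m.
Semi-major axis a = (r_p + r_a)/2 = 3594.0 km = 3.594×10⁶ m.
Vis-viva: v² = μ(2/r − 1/a) = 4.904×10¹² × (3.706×10⁻⁷ − 2.782×10⁻⁷) = 4.532×10⁵ m²/s².
v = 673.2 m/s.

v ≈ 673.2 m/s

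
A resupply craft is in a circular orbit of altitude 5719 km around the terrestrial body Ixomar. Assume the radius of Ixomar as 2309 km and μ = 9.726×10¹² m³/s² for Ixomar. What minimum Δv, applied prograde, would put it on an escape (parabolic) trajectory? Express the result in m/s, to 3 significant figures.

r = 2309 + 5719 = 8028.0 km = 8.0280×10⁶ m.
Circular speed v_c = √(μ/r) = 1101 m/s.
Escape speed v_esc = √(2μ/r) = √2 × v_c = 1557 m/s.
Δv = v_esc − v_c = 455.9 m/s.

Δv ≈ 456 m/s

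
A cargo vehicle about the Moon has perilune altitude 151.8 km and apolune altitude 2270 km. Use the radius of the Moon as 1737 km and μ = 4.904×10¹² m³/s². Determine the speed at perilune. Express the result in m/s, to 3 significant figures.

v ≈ 1880 m/s

r_p = 1737 + 151.8 = 1888.8 km = 1.8888×10⁶ m.
r_a = 1737 + 2270 = 4007.0 km = 4.0070×10⁶ m.
Semi-major axis a = (r_p + r_a)/2 = 2947.9 km = 2.948×10⁶ m.
Vis-viva: v² = μ(2/r − 1/a) = 4.904×10¹² × (1.059×10⁻⁶ − 3.392×10⁻⁷) = 3.529×10⁶ m²/s².
v = 1879 m/s.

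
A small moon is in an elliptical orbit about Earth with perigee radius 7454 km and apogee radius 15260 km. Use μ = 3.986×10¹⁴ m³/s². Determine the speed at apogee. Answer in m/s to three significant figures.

v ≈ 4140 m/s

Semi-major axis a = (r_p + r_a)/2 = 11357 km = 1.136×10⁷ m.
Vis-viva: v² = μ(2/r − 1/a) = 3.986×10¹⁴ × (1.311×10⁻⁷ − 8.805×10⁻⁸) = 1.714×10⁷ m²/s².
v = 4141 m/s.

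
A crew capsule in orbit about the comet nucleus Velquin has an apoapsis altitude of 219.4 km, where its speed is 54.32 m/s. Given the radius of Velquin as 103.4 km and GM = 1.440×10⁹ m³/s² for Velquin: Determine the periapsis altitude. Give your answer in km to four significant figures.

r_a = 103.4 + 219.4 = 322.80 km = 3.228×10⁵ m.
Specific energy ε = v²/2 − μ/r = -2.986×10³ J/kg, so a = −μ/(2ε) = 2.412×10⁵ m.
The apsides satisfy r_p + r_a = 2a, so the periapsis radius is 2a − r_a = 1.595×10⁵ m = 159.51 km.
Periapsis altitude = 159.51 − 103.4 = 56.109 km.

periapsis altitude ≈ 56.11 km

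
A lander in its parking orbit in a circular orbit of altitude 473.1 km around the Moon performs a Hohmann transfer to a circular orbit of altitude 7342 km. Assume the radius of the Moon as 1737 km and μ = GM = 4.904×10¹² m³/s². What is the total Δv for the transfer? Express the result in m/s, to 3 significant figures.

r₁ = 1737 + 473.1 = 2210.1 km = 2.2101×10⁶ m.
r₂ = 1737 + 7342 = 9079.0 km = 9.0790×10⁶ m.
Transfer ellipse a_t = (r₁ + r₂)/2 = 5.645×10⁶ m.
At r₁: circular v_c1 = √(μ/r₁) = 1490 m/s; transfer-perilune v_p = √[μ(2/r₁ − 1/a_t)] = 1889 m/s.
Δv₁ = v_p − v_c1 = 399.6 m/s.
At r₂: circular v_c2 = √(μ/r₂) = 734.9 m/s; transfer-apolune v_a = √[μ(2/r₂ − 1/a_t)] = 459.9 m/s.
Δv₂ = v_c2 − v_a = 275.1 m/s.
Total Δv = Δv₁ + Δv₂ = 674.6 m/s.

Δv_total ≈ 675 m/s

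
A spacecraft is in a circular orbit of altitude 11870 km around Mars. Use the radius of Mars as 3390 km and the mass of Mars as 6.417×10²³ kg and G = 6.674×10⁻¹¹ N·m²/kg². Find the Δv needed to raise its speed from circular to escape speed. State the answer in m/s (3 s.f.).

μ = GM = 6.674×10⁻¹¹ × 6.417×10²³ = 4.283×10¹³ m³/s².
r = 3390 + 11870 = 15260 km = 1.5260×10⁷ m.
Circular speed v_c = √(μ/r) = 1675 m/s.
Escape speed v_esc = √(2μ/r) = √2 × v_c = 2369 m/s.
Δv = v_esc − v_c = 693.9 m/s.

Δv ≈ 694 m/s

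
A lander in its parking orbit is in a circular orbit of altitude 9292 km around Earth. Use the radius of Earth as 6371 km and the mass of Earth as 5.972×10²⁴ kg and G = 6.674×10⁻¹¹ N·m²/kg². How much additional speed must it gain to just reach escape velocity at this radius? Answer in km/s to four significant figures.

Δv ≈ 2.089 km/s

μ = GM = 6.674×10⁻¹¹ × 5.972×10²⁴ = 3.986×10¹⁴ m³/s².
r = 6371 + 9292 = 15663 km = 1.5663×10⁷ m.
Circular speed v_c = √(μ/r) = 5044 m/s.
Escape speed v_esc = √(2μ/r) = √2 × v_c = 7134 m/s.
Δv = v_esc − v_c = 2089 m/s = 2.089 km/s.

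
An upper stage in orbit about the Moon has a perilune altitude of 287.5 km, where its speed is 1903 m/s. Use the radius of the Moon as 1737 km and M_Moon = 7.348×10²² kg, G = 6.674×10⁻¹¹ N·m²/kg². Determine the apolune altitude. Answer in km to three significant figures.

apolune altitude ≈ 4260 km

μ = GM = 6.674×10⁻¹¹ × 7.348×10²² = 4.904×10¹² m³/s².
r_p = 1737 + 287.5 = 2024.5 km = 2.024×10⁶ m.
Specific energy ε = v²/2 − μ/r = -6.116×10⁵ J/kg, so a = −μ/(2ε) = 4.009×10⁶ m.
The apsides satisfy r_p + r_a = 2a, so the apolune radius is 2a − r_p = 5.993×10⁶ m = 5993.3 km.
Apolune altitude = 5993.3 − 1737 = 4256.3 km.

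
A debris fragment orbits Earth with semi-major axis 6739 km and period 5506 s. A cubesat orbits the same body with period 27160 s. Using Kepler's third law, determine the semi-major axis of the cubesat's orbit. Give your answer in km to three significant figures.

a₂ ≈ 19500 km

Kepler's third law: a³ ∝ T², so a₂ = a₁ (T₂/T₁)^(2/3).
T₂/T₁ = 4.933, (T₂/T₁)^(2/3) = 2.898.
a₂ = 6739 × 2.898 = 19530 km.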